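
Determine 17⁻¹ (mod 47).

47 = 2·17 + 13
17 = 1·13 + 4
13 = 3·4 + 1
4 = 4·1 + 0
Back-substituting gives 17·36 ≡ 1 (mod 47).

36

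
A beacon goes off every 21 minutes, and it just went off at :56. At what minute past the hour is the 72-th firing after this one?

8

72·21 = 1512.
1512 − 25·60 = 12, so 1512 ≡ 12 (mod 60).
(56 + 12) mod 60 = 8.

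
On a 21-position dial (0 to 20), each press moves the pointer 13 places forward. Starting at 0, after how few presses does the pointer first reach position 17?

11

The inverse of 13 mod 21 is 13 (since 13·13 = 169 ≡ 1).
So x ≡ 13·17 = 221 ≡ 11 (mod 21).
Check: 13·11 = 143 = 6·21 + 17.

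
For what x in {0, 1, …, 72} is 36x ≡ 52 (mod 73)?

42

The inverse of 36 mod 73 is 71 (since 36·71 = 2556 ≡ 1).
Multiplying both sides by 71: x ≡ 71·52 = 3692 ≡ 42 (mod 73).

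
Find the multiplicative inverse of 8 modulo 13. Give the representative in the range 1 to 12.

5

13 = 1·8 + 5
8 = 1·5 + 3
5 = 1·3 + 2
3 = 1·2 + 1
2 = 2·1 + 0
Back-substituting gives 8·5 ≡ 1 (mod 13).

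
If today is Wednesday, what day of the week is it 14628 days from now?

Monday

14628 = 2089·7 + 5, so 14628 mod 7 = 5.
Wednesday + 5 days → Monday.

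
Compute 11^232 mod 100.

21

Successive squares of 11 mod 100: 11^1≡11, 11^2≡21, 11^4≡41, 11^8≡81, 11^16≡61, 11^32≡21, 11^64≡41, 11^128≡81.
232 = 8 + 32 + 64 + 128, so 11^232 ≡ 81·21·41·81 ≡ 21 (mod 100).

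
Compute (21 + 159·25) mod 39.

18

159·25 = 3975.
3975 − 101·39 = 36, so 3975 ≡ 36 (mod 39).
(21 + 36) mod 39 = 18.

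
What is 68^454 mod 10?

4

Last digits of 8^n: 8, 4, 2, 6 (period 4).
454 leaves remainder 2 on division by 4, so 68^454 ends in 4.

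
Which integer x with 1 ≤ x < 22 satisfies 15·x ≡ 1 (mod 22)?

22 = 1·15 + 7
15 = 2·7 + 1
7 = 7·1 + 0
Back-substituting gives 15·3 ≡ 1 (mod 22).

3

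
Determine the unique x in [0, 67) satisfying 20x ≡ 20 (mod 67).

1

The inverse of 20 mod 67 is 57 (since 20·57 = 1140 ≡ 1).
Multiplying both sides by 57: x ≡ 57·20 = 1140 ≡ 1 (mod 67).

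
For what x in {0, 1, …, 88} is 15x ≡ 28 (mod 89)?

79

The inverse of 15 mod 89 is 6 (since 15·6 = 90 ≡ 1).
Multiplying both sides by 6: x ≡ 6·28 = 168 ≡ 79 (mod 89).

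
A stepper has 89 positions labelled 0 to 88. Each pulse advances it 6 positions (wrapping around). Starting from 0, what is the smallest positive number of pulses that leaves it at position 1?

15

89 = 14·6 + 5
6 = 1·5 + 1
5 = 5·1 + 0
Back-substituting gives 6·15 ≡ 1 (mod 89).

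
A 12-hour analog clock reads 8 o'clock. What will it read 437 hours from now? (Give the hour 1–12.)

Dividing 437 by 12 gives quotient 36 and remainder 5.
8 + 5 → 1 on a 12-hour dial.

1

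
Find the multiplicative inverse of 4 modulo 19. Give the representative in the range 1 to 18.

5

19 = 4·4 + 3
4 = 1·3 + 1
3 = 3·1 + 0
Back-substituting gives 4·5 ≡ 1 (mod 19).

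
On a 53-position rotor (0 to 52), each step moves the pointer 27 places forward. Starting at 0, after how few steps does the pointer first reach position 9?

27⁻¹ ≡ 2 (mod 53) because 27·2 = 54 = 1·53 + 1.
Multiplying both sides by 2: x ≡ 2·9 = 18 ≡ 18 (mod 53).

18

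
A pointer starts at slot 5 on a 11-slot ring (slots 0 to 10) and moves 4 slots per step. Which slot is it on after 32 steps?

32·4 = 128.
128 = 11·11 + 7, so 128 mod 11 = 7.
(5 + 7) mod 11 = 1.

1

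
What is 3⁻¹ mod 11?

11 = 3·3 + 2
3 = 1·2 + 1
2 = 2·1 + 0
Back-substituting gives 3·4 ≡ 1 (mod 11).

4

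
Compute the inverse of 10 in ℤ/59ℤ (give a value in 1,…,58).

6

10·6 = 60 = 1·59 + 1, so 10⁻¹ ≡ 6 (mod 59).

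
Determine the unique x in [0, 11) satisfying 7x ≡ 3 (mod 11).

7⁻¹ ≡ 8 (mod 11) because 7·8 = 56 = 5·11 + 1.
Multiplying both sides by 8: x ≡ 8·3 = 24 ≡ 2 (mod 11).

2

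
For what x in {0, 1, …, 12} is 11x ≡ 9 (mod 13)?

11⁻¹ ≡ 6 (mod 13) because 11·6 = 66 = 5·13 + 1.
Multiplying both sides by 6: x ≡ 6·9 = 54 ≡ 2 (mod 13).

2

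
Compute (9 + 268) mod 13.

Dividing 268 by 13 gives quotient 20 and remainder 8.
(9 + 8) mod 13 = 4.

4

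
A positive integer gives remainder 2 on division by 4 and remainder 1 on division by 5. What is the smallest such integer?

6

x ≡ 2 (mod 4) gives x ∈ {2, 6}.
The first of these with x mod 5 = 1 is 6.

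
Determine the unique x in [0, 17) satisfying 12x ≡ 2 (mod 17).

12⁻¹ ≡ 10 (mod 17) because 12·10 = 120 = 7·17 + 1.
So x ≡ 10·2 = 20 ≡ 3 (mod 17).
Check: 12·3 = 36 = 2·17 + 2.

3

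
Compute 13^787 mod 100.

17

By repeated squaring mod 100: 13^1≡13, 13^2≡69, 13^4≡61, 13^8≡21, 13^16≡41, 13^32≡81, 13^64≡61, 13^128≡21, 13^256≡41, 13^512≡81.
787 = 1 + 2 + 16 + 256 + 512, so 13^787 ≡ 13·69·41·41·81 ≡ 17 (mod 100).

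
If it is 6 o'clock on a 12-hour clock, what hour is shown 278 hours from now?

278 mod 12 = 2 (since 23·12 = 276).
6 + 2 → 8 on a 12-hour dial.

8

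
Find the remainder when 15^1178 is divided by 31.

4

Square-and-reduce mod 31: 15^1≡15, 15^2≡8, 15^4≡2, 15^8≡4, 15^16≡16, 15^32≡8, 15^64≡2, 15^128≡4, 15^256≡16, 15^512≡8, 15^1024≡2.
1178 = 2 + 8 + 16 + 128 + 1024, so 15^1178 ≡ 8·4·16·4·2 ≡ 4 (mod 31).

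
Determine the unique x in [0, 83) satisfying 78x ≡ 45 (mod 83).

The inverse of 78 mod 83 is 33 (since 78·33 = 2574 ≡ 1).
Multiplying both sides by 33: x ≡ 33·45 = 1485 ≡ 74 (mod 83).
Check: 78·74 = 5772 = 69·83 + 45.

74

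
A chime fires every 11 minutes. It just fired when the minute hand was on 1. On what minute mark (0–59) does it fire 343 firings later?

54

343·11 = 3773.
3773 = 62·60 + 53, so 3773 mod 60 = 53.
(1 + 53) mod 60 = 54.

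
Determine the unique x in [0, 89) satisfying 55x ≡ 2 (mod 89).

68

The inverse of 55 mod 89 is 34 (since 55·34 = 1870 ≡ 1).
Multiplying both sides by 34: x ≡ 34·2 = 68 ≡ 68 (mod 89).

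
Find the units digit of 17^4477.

7

Powers of 7 mod 10 repeat with period 4: 7, 9, 3, 1.
4477 leaves remainder 1 on division by 4, so 17^4477 ends in 7.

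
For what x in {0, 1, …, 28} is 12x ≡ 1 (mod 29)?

12⁻¹ ≡ 17 (mod 29) because 12·17 = 204 = 7·29 + 1.
Multiplying both sides by 17: x ≡ 17·1 = 17 ≡ 17 (mod 29).

17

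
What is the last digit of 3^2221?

The units digit of 3^n cycles with period 4: 3, 9, 7, 1, …
2221 leaves remainder 1 on division by 4, so 3^2221 ends in 3.

3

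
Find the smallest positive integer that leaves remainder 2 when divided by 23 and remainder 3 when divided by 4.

71

x ≡ 3 (mod 4) gives x ∈ {3, 7, 11, 15, 19, 23, 27, 31, …}.
The first of these with x mod 23 = 2 is 71.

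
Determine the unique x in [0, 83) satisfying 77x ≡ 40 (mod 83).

77⁻¹ ≡ 69 (mod 83) because 77·69 = 5313 = 64·83 + 1.
So x ≡ 69·40 = 2760 ≡ 21 (mod 83).

21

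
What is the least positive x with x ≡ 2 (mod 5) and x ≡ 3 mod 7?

x ≡ 2 (mod 5) gives x ∈ {2, 7, 12, 17}.
The first of these with x mod 7 = 3 is 17.

17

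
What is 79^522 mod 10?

Powers of 9 mod 10 repeat with period 2: 9, 1.
522 mod 2 = 0, so the last digit matches 9^2 = 1.

1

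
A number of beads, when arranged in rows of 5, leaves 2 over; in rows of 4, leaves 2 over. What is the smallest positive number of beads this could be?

2

x ≡ 2 (mod 4) gives x ∈ {2}.
The first of these with x mod 5 = 2 is 2.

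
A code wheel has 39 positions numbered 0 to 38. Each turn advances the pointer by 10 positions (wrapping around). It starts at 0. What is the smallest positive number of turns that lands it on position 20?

2

10⁻¹ ≡ 4 (mod 39) because 10·4 = 40 = 1·39 + 1.
Multiplying both sides by 4: x ≡ 4·20 = 80 ≡ 2 (mod 39).
Check: 10·2 = 20 = 0·39 + 20.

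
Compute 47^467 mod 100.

Square-and-reduce mod 100: 47^1≡47, 47^2≡9, 47^4≡81, 47^8≡61, 47^16≡21, 47^32≡41, 47^64≡81, 47^128≡61, 47^256≡21.
467 = 1 + 2 + 16 + 64 + 128 + 256, so 47^467 ≡ 47·9·21·81·61·21 ≡ 63 (mod 100).

63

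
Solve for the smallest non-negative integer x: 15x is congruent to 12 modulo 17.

11

The inverse of 15 mod 17 is 8 (since 15·8 = 120 ≡ 1).
Multiplying both sides by 8: x ≡ 8·12 = 96 ≡ 11 (mod 17).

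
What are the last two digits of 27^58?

Square-and-reduce mod 100: 27^1≡27, 27^2≡29, 27^4≡41, 27^8≡81, 27^16≡61, 27^32≡21.
58 = 2 + 8 + 16 + 32, so 27^58 ≡ 29·81·61·21 ≡ 69 (mod 100).

69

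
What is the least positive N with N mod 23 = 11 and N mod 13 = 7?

241

x ≡ 7 (mod 13) gives x ∈ {7, 20, 33, 46, 59, 72, 85, 98, …}.
The first of these with x mod 23 = 11 is 241.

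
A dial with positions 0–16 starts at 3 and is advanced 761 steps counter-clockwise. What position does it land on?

7

761 = 44·17 + 13, so 761 mod 17 = 13.
(3 − 13) mod 17 = 7.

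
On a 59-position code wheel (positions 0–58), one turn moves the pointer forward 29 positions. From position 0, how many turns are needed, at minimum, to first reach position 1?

57

59 = 2·29 + 1
29 = 29·1 + 0
Back-substituting gives 29·57 ≡ 1 (mod 59).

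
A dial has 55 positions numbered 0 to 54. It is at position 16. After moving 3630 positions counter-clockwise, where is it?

3630 = 66·55 + 0, so 3630 mod 55 = 0.
(16 − 0) mod 55 = 16.

16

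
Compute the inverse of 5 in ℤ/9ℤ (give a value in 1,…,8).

5·2 = 10 = 1·9 + 1, so 5⁻¹ ≡ 2 (mod 9).

2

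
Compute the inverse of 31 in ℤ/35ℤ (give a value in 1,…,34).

26

35 = 1·31 + 4
31 = 7·4 + 3
4 = 1·3 + 1
3 = 3·1 + 0
Back-substituting gives 31·26 ≡ 1 (mod 35).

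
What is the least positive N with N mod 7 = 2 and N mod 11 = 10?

x ≡ 2 (mod 7) gives x ∈ {2, 9, 16, 23, 30, 37, 44, 51, …}.
The first of these with x mod 11 = 10 is 65.

65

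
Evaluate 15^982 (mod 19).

4

Square-and-reduce mod 19: 15^1≡15, 15^2≡16, 15^4≡9, 15^8≡5, 15^16≡6, 15^32≡17, 15^64≡4, 15^128≡16, 15^256≡9, 15^512≡5.
982 = 2 + 4 + 16 + 64 + 128 + 256 + 512, so 15^982 ≡ 16·9·6·4·16·9·5 ≡ 4 (mod 19).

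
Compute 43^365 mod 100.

Square-and-reduce mod 100: 43^1≡43, 43^2≡49, 43^4≡1, 43^8≡1, 43^16≡1, 43^32≡1, 43^64≡1, 43^128≡1, 43^256≡1.
365 = 1 + 4 + 8 + 32 + 64 + 256, so 43^365 ≡ 43·1·1·1·1·1 ≡ 43 (mod 100).

43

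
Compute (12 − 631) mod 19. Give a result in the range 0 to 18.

631 − 33·19 = 4, so 631 ≡ 4 (mod 19).
(12 − 4) mod 19 = 8.

8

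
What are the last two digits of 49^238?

01

Square-and-reduce mod 100: 49^1≡49, 49^2≡1, 49^4≡1, 49^8≡1, 49^16≡1, 49^32≡1, 49^64≡1, 49^128≡1.
Since 238 = 2 + 4 + 8 + 32 + 64 + 128 in binary, 49^238 ≡ 1·1·1·1·1·1 ≡ 1 (mod 100).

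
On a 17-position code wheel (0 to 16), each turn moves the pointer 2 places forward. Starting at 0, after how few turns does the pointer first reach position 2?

2⁻¹ ≡ 9 (mod 17) because 2·9 = 18 = 1·17 + 1.
Multiplying both sides by 9: x ≡ 9·2 = 18 ≡ 1 (mod 17).

1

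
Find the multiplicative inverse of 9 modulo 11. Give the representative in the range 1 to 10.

9·5 = 45 = 4·11 + 1, so 9⁻¹ ≡ 5 (mod 11).

5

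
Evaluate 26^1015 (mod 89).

Successive squares of 26 mod 89: 26^1≡26, 26^2≡53, 26^4≡50, 26^8≡8, 26^16≡64, 26^32≡2, 26^64≡4, 26^128≡16, 26^256≡78, 26^512≡32.
1015 = 1 + 2 + 4 + 16 + 32 + 64 + 128 + 256 + 512, so 26^1015 ≡ 26·53·50·64·2·4·16·78·32 ≡ 46 (mod 89).

46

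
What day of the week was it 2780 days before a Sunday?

Saturday

Dividing 2780 by 7 gives quotient 397 and remainder 1.
Sunday − 1 day → Saturday.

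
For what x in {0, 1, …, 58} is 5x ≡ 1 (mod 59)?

5⁻¹ ≡ 12 (mod 59) because 5·12 = 60 = 1·59 + 1.
So x ≡ 12·1 = 12 ≡ 12 (mod 59).
Check: 5·12 = 60 = 1·59 + 1.

12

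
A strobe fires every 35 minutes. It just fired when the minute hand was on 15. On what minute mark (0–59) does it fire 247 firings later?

20

247·35 = 8645.
8645 = 144·60 + 5, so 8645 mod 60 = 5.
(15 + 5) mod 60 = 20.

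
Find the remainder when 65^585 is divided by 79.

By repeated squaring mod 79: 65^1≡65, 65^2≡38, 65^4≡22, 65^8≡10, 65^16≡21, 65^32≡46, 65^64≡62, 65^128≡52, 65^256≡18, 65^512≡8.
Since 585 = 1 + 8 + 64 + 512 in binary, 65^585 ≡ 65·10·62·8 ≡ 1 (mod 79).

1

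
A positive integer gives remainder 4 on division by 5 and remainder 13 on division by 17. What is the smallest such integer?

Since 17·3 ≡ 1 (mod 5), take x = 13 + 17·((4−13)·3 mod 5) = 13 + 17·3 = 64.
Check: 64 mod 5 = 4, 64 mod 17 = 13.

64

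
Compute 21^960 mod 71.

37

By repeated squaring mod 71: 21^1≡21, 21^2≡15, 21^4≡12, 21^8≡2, 21^16≡4, 21^32≡16, 21^64≡43, 21^128≡3, 21^256≡9, 21^512≡10.
960 = 64 + 128 + 256 + 512, so 21^960 ≡ 43·3·9·10 ≡ 37 (mod 71).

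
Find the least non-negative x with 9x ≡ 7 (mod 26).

21

9⁻¹ ≡ 3 (mod 26) because 9·3 = 27 = 1·26 + 1.
So x ≡ 3·7 = 21 ≡ 21 (mod 26).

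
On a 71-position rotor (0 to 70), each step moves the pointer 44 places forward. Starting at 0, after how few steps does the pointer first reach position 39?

44⁻¹ ≡ 21 (mod 71) because 44·21 = 924 = 13·71 + 1.
Multiplying both sides by 21: x ≡ 21·39 = 819 ≡ 38 (mod 71).

38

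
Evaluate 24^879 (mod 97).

Square-and-reduce mod 97: 24^1≡24, 24^2≡91, 24^4≡36, 24^8≡35, 24^16≡61, 24^32≡35, 24^64≡61, 24^128≡35, 24^256≡61, 24^512≡35.
879 = 1 + 2 + 4 + 8 + 32 + 64 + 256 + 512, so 24^879 ≡ 24·91·36·35·35·61·61·35 ≡ 47 (mod 97).

47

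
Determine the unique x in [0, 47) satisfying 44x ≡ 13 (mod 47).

27

The inverse of 44 mod 47 is 31 (since 44·31 = 1364 ≡ 1).
So x ≡ 31·13 = 403 ≡ 27 (mod 47).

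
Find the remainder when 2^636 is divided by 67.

24

Successive squares of 2 mod 67: 2^1≡2, 2^2≡4, 2^4≡16, 2^8≡55, 2^16≡10, 2^32≡33, 2^64≡17, 2^128≡21, 2^256≡39, 2^512≡47.
Since 636 = 4 + 8 + 16 + 32 + 64 + 512 in binary, 2^636 ≡ 16·55·10·33·17·47 ≡ 24 (mod 67).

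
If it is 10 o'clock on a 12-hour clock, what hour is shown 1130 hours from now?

12

1130 mod 12 = 2 (since 94·12 = 1128).
10 + 2 → 12 on a 12-hour dial.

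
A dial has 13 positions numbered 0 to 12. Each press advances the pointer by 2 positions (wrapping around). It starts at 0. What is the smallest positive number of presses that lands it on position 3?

The inverse of 2 mod 13 is 7 (since 2·7 = 14 ≡ 1).
Multiplying both sides by 7: x ≡ 7·3 = 21 ≡ 8 (mod 13).

8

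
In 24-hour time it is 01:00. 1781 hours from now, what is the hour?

6

1781 = 74·24 + 5, so 1781 mod 24 = 5.
(1 + 5) mod 24 = 6.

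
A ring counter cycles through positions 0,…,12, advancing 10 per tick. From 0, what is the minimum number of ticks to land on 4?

10⁻¹ ≡ 4 (mod 13) because 10·4 = 40 = 3·13 + 1.
Multiplying both sides by 4: x ≡ 4·4 = 16 ≡ 3 (mod 13).

3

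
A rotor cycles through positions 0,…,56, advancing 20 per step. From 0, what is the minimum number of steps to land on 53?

34

20⁻¹ ≡ 20 (mod 57) because 20·20 = 400 = 7·57 + 1.
So x ≡ 20·53 = 1060 ≡ 34 (mod 57).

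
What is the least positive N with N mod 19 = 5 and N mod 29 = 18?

x ≡ 5 (mod 19) gives x ∈ {5, 24, 43, 62, 81, 100, 119, 138, …}.
The first of these with x mod 29 = 18 is 366.

366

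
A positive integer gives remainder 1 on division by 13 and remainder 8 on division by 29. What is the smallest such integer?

x ≡ 1 (mod 13) gives x ∈ {1, 14, 27, 40, 53, 66}.
The first of these with x mod 29 = 8 is 66.

66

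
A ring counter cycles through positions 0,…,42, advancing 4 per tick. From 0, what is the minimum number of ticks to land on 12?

The inverse of 4 mod 43 is 11 (since 4·11 = 44 ≡ 1).
Multiplying both sides by 11: x ≡ 11·12 = 132 ≡ 3 (mod 43).
Check: 4·3 = 12 = 0·43 + 12.

3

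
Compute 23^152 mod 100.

By repeated squaring mod 100: 23^1≡23, 23^2≡29, 23^4≡41, 23^8≡81, 23^16≡61, 23^32≡21, 23^64≡41, 23^128≡81.
152 = 8 + 16 + 128, so 23^152 ≡ 81·61·81 ≡ 21 (mod 100).

21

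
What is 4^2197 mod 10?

4

Powers of 4 mod 10 repeat with period 2: 4, 6.
2197 leaves remainder 1 on division by 2, so 4^2197 ends in 4.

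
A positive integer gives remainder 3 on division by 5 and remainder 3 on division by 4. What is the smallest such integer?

x ≡ 3 (mod 4) gives x ∈ {3}.
The first of these with x mod 5 = 3 is 3.

3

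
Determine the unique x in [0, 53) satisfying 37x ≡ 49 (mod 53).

The inverse of 37 mod 53 is 43 (since 37·43 = 1591 ≡ 1).
Multiplying both sides by 43: x ≡ 43·49 = 2107 ≡ 40 (mod 53).

40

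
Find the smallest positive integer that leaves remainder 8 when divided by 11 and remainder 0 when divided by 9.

63

x ≡ 0 (mod 9) gives x ∈ {0, 9, 18, 27, 36, 45, 54, 63}.
The first of these with x mod 11 = 8 is 63.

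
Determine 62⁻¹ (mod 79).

65

79 = 1·62 + 17
62 = 3·17 + 11
17 = 1·11 + 6
11 = 1·6 + 5
6 = 1·5 + 1
5 = 5·1 + 0
Back-substituting gives 62·65 ≡ 1 (mod 79).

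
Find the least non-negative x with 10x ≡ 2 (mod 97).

39

The inverse of 10 mod 97 is 68 (since 10·68 = 680 ≡ 1).
So x ≡ 68·2 = 136 ≡ 39 (mod 97).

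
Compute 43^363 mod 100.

7

Successive squares of 43 mod 100: 43^1≡43, 43^2≡49, 43^4≡1, 43^8≡1, 43^16≡1, 43^32≡1, 43^64≡1, 43^128≡1, 43^256≡1.
Since 363 = 1 + 2 + 8 + 32 + 64 + 256 in binary, 43^363 ≡ 43·49·1·1·1·1 ≡ 7 (mod 100).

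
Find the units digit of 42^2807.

8

Powers of 2 mod 10 repeat with period 4: 2, 4, 8, 6.
2807 mod 4 = 3, so the last digit matches 2^3 = 8.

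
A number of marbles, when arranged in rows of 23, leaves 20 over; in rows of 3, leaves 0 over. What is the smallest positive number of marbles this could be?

66

x ≡ 0 (mod 3) gives x ∈ {0, 3, 6, 9, 12, 15, 18, 21, …}.
The first of these with x mod 23 = 20 is 66.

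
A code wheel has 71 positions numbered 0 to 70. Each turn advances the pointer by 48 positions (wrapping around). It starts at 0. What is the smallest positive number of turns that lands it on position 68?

The inverse of 48 mod 71 is 37 (since 48·37 = 1776 ≡ 1).
So x ≡ 37·68 = 2516 ≡ 31 (mod 71).

31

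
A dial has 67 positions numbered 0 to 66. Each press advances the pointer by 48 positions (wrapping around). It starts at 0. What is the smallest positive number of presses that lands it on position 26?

The inverse of 48 mod 67 is 7 (since 48·7 = 336 ≡ 1).
So x ≡ 7·26 = 182 ≡ 48 (mod 67).

48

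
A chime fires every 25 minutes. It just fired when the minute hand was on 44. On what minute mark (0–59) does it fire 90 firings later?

90·25 = 2250.
2250 mod 60 = 30 (since 37·60 = 2220).
(44 + 30) mod 60 = 14.

14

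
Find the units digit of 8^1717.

8

The units digit of 8^n cycles with period 4: 8, 4, 2, 6, …
1717 mod 4 = 1, so the last digit matches 8^1 = 8.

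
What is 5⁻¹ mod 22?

22 = 4·5 + 2
5 = 2·2 + 1
2 = 2·1 + 0
Back-substituting gives 5·9 ≡ 1 (mod 22).

9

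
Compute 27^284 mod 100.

41

By repeated squaring mod 100: 27^1≡27, 27^2≡29, 27^4≡41, 27^8≡81, 27^16≡61, 27^32≡21, 27^64≡41, 27^128≡81, 27^256≡61.
Since 284 = 4 + 8 + 16 + 256 in binary, 27^284 ≡ 41·81·61·61 ≡ 41 (mod 100).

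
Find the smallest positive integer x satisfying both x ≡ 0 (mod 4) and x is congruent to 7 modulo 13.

20

x ≡ 0 (mod 4) gives x ∈ {0, 4, 8, 12, 16, 20}.
The first of these with x mod 13 = 7 is 20.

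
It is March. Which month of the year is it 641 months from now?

August

Dividing 641 by 12 gives quotient 53 and remainder 5.
March + 5 months → August.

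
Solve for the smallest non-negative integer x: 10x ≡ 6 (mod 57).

10⁻¹ ≡ 40 (mod 57) because 10·40 = 400 = 7·57 + 1.
So x ≡ 40·6 = 240 ≡ 12 (mod 57).
Check: 10·12 = 120 = 2·57 + 6.

12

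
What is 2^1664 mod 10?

Powers of 2 mod 10 repeat with period 4: 2, 4, 8, 6.
1664 mod 4 = 0, so the last digit matches 2^4 = 6.

6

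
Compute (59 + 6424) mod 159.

6424 − 40·159 = 64, so 6424 ≡ 64 (mod 159).
(59 + 64) mod 159 = 123.

123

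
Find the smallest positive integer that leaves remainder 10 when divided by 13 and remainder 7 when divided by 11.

x ≡ 7 (mod 11) gives x ∈ {7, 18, 29, 40, 51, 62}.
The first of these with x mod 13 = 10 is 62.

62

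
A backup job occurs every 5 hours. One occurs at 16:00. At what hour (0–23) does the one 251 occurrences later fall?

251·5 = 1255.
1255 = 52·24 + 7, so 1255 mod 24 = 7.
(16 + 7) mod 24 = 23.

23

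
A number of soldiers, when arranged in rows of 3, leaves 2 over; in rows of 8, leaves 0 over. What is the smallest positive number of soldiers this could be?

8

x ≡ 2 (mod 3) gives x ∈ {2, 5, 8}.
The first of these with x mod 8 = 0 is 8.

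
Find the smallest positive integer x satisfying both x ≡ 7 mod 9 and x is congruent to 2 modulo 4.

34

x ≡ 2 (mod 4) gives x ∈ {2, 6, 10, 14, 18, 22, 26, 30, …}.
The first of these with x mod 9 = 7 is 34.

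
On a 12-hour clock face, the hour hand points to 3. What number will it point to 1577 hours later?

1577 = 131·12 + 5, so 1577 mod 12 = 5.
3 + 5 → 8 on a 12-hour dial.

8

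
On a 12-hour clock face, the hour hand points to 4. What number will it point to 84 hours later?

84 mod 12 = 0 (since 7·12 = 84).
4 + 0 → 4 on a 12-hour dial.

4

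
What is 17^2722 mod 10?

9

The units digit of 17^n cycles with period 4: 7, 9, 3, 1, …
2722 leaves remainder 2 on division by 4, so 17^2722 ends in 9.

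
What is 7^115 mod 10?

3

The units digit of 7^n cycles with period 4: 7, 9, 3, 1, …
115 leaves remainder 3 on division by 4, so 7^115 ends in 3.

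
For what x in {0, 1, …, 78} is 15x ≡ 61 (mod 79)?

62

15⁻¹ ≡ 58 (mod 79) because 15·58 = 870 = 11·79 + 1.
So x ≡ 58·61 = 3538 ≡ 62 (mod 79).
Check: 15·62 = 930 = 11·79 + 61.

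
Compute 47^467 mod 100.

Square-and-reduce mod 100: 47^1≡47, 47^2≡9, 47^4≡81, 47^8≡61, 47^16≡21, 47^32≡41, 47^64≡81, 47^128≡61, 47^256≡21.
467 = 1 + 2 + 16 + 64 + 128 + 256, so 47^467 ≡ 47·9·21·81·61·21 ≡ 63 (mod 100).

63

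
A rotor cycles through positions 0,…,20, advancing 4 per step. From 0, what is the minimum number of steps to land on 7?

4⁻¹ ≡ 16 (mod 21) because 4·16 = 64 = 3·21 + 1.
So x ≡ 16·7 = 112 ≡ 7 (mod 21).
Check: 4·7 = 28 = 1·21 + 7.

7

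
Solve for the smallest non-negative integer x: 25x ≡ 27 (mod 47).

18

25⁻¹ ≡ 32 (mod 47) because 25·32 = 800 = 17·47 + 1.
Multiplying both sides by 32: x ≡ 32·27 = 864 ≡ 18 (mod 47).
Check: 25·18 = 450 = 9·47 + 27.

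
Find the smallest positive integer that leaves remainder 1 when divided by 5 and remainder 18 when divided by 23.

x ≡ 1 (mod 5) gives x ∈ {1, 6, 11, 16, 21, 26, 31, 36, …}.
The first of these with x mod 23 = 18 is 41.

41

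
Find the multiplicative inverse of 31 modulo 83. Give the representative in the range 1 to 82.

75

31·75 = 2325 = 28·83 + 1, so 31⁻¹ ≡ 75 (mod 83).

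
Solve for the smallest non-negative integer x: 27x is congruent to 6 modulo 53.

27⁻¹ ≡ 2 (mod 53) because 27·2 = 54 = 1·53 + 1.
So x ≡ 2·6 = 12 ≡ 12 (mod 53).

12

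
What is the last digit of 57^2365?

7

Last digits of 7^n: 7, 9, 3, 1 (period 4).
2365 mod 4 = 1, so the last digit matches 7^1 = 7.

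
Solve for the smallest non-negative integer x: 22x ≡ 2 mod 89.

81

The inverse of 22 mod 89 is 85 (since 22·85 = 1870 ≡ 1).
Multiplying both sides by 85: x ≡ 85·2 = 170 ≡ 81 (mod 89).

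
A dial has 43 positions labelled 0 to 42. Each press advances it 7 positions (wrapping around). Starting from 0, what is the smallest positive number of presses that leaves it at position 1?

43 = 6·7 + 1
7 = 7·1 + 0
Back-substituting gives 7·37 ≡ 1 (mod 43).

37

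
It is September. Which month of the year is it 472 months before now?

May

472 = 39·12 + 4, so 472 mod 12 = 4.
September − 4 months → May.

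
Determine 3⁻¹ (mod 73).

3·49 = 147 = 2·73 + 1, so 3⁻¹ ≡ 49 (mod 73).

49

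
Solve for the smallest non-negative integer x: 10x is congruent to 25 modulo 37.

10⁻¹ ≡ 26 (mod 37) because 10·26 = 260 = 7·37 + 1.
So x ≡ 26·25 = 650 ≡ 21 (mod 37).
Check: 10·21 = 210 = 5·37 + 25.

21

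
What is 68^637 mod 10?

Last digits of 8^n: 8, 4, 2, 6 (period 4).
637 leaves remainder 1 on division by 4, so 68^637 ends in 8.

8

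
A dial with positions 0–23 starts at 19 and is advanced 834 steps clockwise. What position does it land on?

13

Dividing 834 by 24 gives quotient 34 and remainder 18.
(19 + 18) mod 24 = 13.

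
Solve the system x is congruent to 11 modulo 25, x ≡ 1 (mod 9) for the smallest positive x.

x ≡ 1 (mod 9) gives x ∈ {1, 10, 19, 28, 37, 46, 55, 64, …}.
The first of these with x mod 25 = 11 is 136.

136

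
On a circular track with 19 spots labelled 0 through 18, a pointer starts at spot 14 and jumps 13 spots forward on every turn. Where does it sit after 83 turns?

10

83·13 = 1079.
1079 mod 19 = 15 (since 56·19 = 1064).
(14 + 15) mod 19 = 10.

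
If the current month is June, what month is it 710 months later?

710 = 59·12 + 2, so 710 mod 12 = 2.
June + 2 months → August.

August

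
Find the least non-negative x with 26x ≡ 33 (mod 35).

The inverse of 26 mod 35 is 31 (since 26·31 = 806 ≡ 1).
So x ≡ 31·33 = 1023 ≡ 8 (mod 35).

8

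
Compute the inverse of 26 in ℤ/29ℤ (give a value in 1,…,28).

26·19 = 494 = 17·29 + 1, so 26⁻¹ ≡ 19 (mod 29).

19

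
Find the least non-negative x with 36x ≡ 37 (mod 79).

36⁻¹ ≡ 11 (mod 79) because 36·11 = 396 = 5·79 + 1.
So x ≡ 11·37 = 407 ≡ 12 (mod 79).
Check: 36·12 = 432 = 5·79 + 37.

12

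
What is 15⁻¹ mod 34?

34 = 2·15 + 4
15 = 3·4 + 3
4 = 1·3 + 1
3 = 3·1 + 0
Back-substituting gives 15·25 ≡ 1 (mod 34).

25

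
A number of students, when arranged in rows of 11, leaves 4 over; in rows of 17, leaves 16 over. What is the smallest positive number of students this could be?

Since 17·2 ≡ 1 (mod 11), take x = 16 + 17·((4−16)·2 mod 11) = 16 + 17·9 = 169.
Check: 169 mod 11 = 4, 169 mod 17 = 16.

169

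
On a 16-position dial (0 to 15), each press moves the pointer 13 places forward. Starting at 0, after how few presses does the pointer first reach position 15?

13⁻¹ ≡ 5 (mod 16) because 13·5 = 65 = 4·16 + 1.
Multiplying both sides by 5: x ≡ 5·15 = 75 ≡ 11 (mod 16).

11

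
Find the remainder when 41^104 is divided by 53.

Successive squares of 41 mod 53: 41^1≡41, 41^2≡38, 41^4≡13, 41^8≡10, 41^16≡47, 41^32≡36, 41^64≡24.
104 = 8 + 32 + 64, so 41^104 ≡ 10·36·24 ≡ 1 (mod 53).

1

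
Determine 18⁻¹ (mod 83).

18·60 = 1080 = 13·83 + 1, so 18⁻¹ ≡ 60 (mod 83).

60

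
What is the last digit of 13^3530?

Last digits of 3^n: 3, 9, 7, 1 (period 4).
3530 mod 4 = 2, so the last digit matches 3^2 = 9.

9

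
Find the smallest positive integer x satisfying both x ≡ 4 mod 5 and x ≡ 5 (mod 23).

74

Since 23·2 ≡ 1 (mod 5), take x = 5 + 23·((4−5)·2 mod 5) = 5 + 23·3 = 74.
Check: 74 mod 5 = 4, 74 mod 23 = 5.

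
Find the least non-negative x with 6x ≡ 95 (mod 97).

The inverse of 6 mod 97 is 81 (since 6·81 = 486 ≡ 1).
So x ≡ 81·95 = 7695 ≡ 32 (mod 97).
Check: 6·32 = 192 = 1·97 + 95.

32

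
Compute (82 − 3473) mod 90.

3473 − 38·90 = 53, so 3473 ≡ 53 (mod 90).
(82 − 53) mod 90 = 29.

29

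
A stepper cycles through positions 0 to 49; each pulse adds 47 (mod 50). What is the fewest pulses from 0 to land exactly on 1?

50 = 1·47 + 3
47 = 15·3 + 2
3 = 1·2 + 1
2 = 2·1 + 0
Back-substituting gives 47·33 ≡ 1 (mod 50).

33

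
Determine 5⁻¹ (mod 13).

13 = 2·5 + 3
5 = 1·3 + 2
3 = 1·2 + 1
2 = 2·1 + 0
Back-substituting gives 5·8 ≡ 1 (mod 13).

8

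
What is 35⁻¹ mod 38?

25

38 = 1·35 + 3
35 = 11·3 + 2
3 = 1·2 + 1
2 = 2·1 + 0
Back-substituting gives 35·25 ≡ 1 (mod 38).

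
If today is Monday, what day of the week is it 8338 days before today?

Sunday

8338 − 1191·7 = 1, so 8338 ≡ 1 (mod 7).
Monday − 1 day → Sunday.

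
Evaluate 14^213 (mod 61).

Successive squares of 14 mod 61: 14^1≡14, 14^2≡13, 14^4≡47, 14^8≡13, 14^16≡47, 14^32≡13, 14^64≡47, 14^128≡13.
213 = 1 + 4 + 16 + 64 + 128, so 14^213 ≡ 14·47·47·47·13 ≡ 60 (mod 61).

60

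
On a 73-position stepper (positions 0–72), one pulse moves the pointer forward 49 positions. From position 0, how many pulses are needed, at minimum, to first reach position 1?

3

49·3 = 147 = 2·73 + 1, so 49⁻¹ ≡ 3 (mod 73).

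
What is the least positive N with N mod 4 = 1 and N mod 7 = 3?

x ≡ 1 (mod 4) gives x ∈ {1, 5, 9, 13, 17}.
The first of these with x mod 7 = 3 is 17.

17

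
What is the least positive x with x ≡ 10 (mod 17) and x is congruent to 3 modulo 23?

x ≡ 10 (mod 17) gives x ∈ {10, 27, 44, 61, 78, 95}.
The first of these with x mod 23 = 3 is 95.

95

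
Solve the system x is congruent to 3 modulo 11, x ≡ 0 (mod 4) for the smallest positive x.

Since 4·3 ≡ 1 (mod 11), take x = 0 + 4·((3−0)·3 mod 11) = 0 + 4·9 = 36.
Check: 36 mod 11 = 3, 36 mod 4 = 0.

36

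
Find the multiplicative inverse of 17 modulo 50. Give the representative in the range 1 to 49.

3

50 = 2·17 + 16
17 = 1·16 + 1
16 = 16·1 + 0
Back-substituting gives 17·3 ≡ 1 (mod 50).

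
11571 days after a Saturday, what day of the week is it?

Saturday

11571 = 1653·7 + 0, so 11571 mod 7 = 0.
Saturday + 0 days → Saturday.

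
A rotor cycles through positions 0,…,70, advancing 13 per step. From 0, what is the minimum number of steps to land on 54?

The inverse of 13 mod 71 is 11 (since 13·11 = 143 ≡ 1).
So x ≡ 11·54 = 594 ≡ 26 (mod 71).

26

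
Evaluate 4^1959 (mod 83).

By repeated squaring mod 83: 4^1≡4, 4^2≡16, 4^4≡7, 4^8≡49, 4^16≡77, 4^32≡36, 4^64≡51, 4^128≡28, 4^256≡37, 4^512≡41, 4^1024≡21.
1959 = 1 + 2 + 4 + 32 + 128 + 256 + 512 + 1024, so 4^1959 ≡ 4·16·7·36·28·37·41·21 ≡ 36 (mod 83).

36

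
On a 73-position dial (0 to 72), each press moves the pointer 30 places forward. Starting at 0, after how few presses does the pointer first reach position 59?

The inverse of 30 mod 73 is 56 (since 30·56 = 1680 ≡ 1).
So x ≡ 56·59 = 3304 ≡ 19 (mod 73).

19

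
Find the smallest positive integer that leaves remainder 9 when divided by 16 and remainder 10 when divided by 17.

x ≡ 9 (mod 16) gives x ∈ {9, 25, 41, 57, 73, 89, 105, 121, …}.
The first of these with x mod 17 = 10 is 265.

265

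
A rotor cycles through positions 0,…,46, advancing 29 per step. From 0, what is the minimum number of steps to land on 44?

8

29⁻¹ ≡ 13 (mod 47) because 29·13 = 377 = 8·47 + 1.
So x ≡ 13·44 = 572 ≡ 8 (mod 47).
Check: 29·8 = 232 = 4·47 + 44.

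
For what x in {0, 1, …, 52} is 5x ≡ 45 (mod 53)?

9

5⁻¹ ≡ 32 (mod 53) because 5·32 = 160 = 3·53 + 1.
Multiplying both sides by 32: x ≡ 32·45 = 1440 ≡ 9 (mod 53).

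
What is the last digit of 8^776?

Powers of 8 mod 10 repeat with period 4: 8, 4, 2, 6.
776 mod 4 = 0, so the last digit matches 8^4 = 6.

6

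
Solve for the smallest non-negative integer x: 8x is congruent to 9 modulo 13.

8⁻¹ ≡ 5 (mod 13) because 8·5 = 40 = 3·13 + 1.
So x ≡ 5·9 = 45 ≡ 6 (mod 13).
Check: 8·6 = 48 = 3·13 + 9.

6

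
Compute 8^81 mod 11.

8

Square-and-reduce mod 11: 8^1≡8, 8^2≡9, 8^4≡4, 8^8≡5, 8^16≡3, 8^32≡9, 8^64≡4.
81 = 1 + 16 + 64, so 8^81 ≡ 8·3·4 ≡ 8 (mod 11).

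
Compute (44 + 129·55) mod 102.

101

129·55 = 7095.
7095 − 69·102 = 57, so 7095 ≡ 57 (mod 102).
(44 + 57) mod 102 = 101.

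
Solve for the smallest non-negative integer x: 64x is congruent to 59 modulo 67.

25

64⁻¹ ≡ 22 (mod 67) because 64·22 = 1408 = 21·67 + 1.
So x ≡ 22·59 = 1298 ≡ 25 (mod 67).
Check: 64·25 = 1600 = 23·67 + 59.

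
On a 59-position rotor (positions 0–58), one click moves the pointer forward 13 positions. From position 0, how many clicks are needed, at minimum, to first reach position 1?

50

59 = 4·13 + 7
13 = 1·7 + 6
7 = 1·6 + 1
6 = 6·1 + 0
Back-substituting gives 13·50 ≡ 1 (mod 59).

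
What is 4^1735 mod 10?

4

Last digits of 4^n: 4, 6 (period 2).
1735 mod 2 = 1, so the last digit matches 4^1 = 4.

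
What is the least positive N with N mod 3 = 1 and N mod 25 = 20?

70

x ≡ 1 (mod 3) gives x ∈ {1, 4, 7, 10, 13, 16, 19, 22, …}.
The first of these with x mod 25 = 20 is 70.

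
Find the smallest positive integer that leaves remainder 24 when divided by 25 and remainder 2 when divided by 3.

74

x ≡ 2 (mod 3) gives x ∈ {2, 5, 8, 11, 14, 17, 20, 23, …}.
The first of these with x mod 25 = 24 is 74.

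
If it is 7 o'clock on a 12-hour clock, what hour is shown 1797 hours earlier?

1797 mod 12 = 9 (since 149·12 = 1788).
7 − 9 → 10 on a 12-hour dial.

10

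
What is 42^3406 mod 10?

Powers of 2 mod 10 repeat with period 4: 2, 4, 8, 6.
3406 leaves remainder 2 on division by 4, so 42^3406 ends in 4.

4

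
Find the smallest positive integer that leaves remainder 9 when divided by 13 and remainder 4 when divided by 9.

Since 9·3 ≡ 1 (mod 13), take x = 4 + 9·((9−4)·3 mod 13) = 4 + 9·2 = 22.
Check: 22 mod 13 = 9, 22 mod 9 = 4.

22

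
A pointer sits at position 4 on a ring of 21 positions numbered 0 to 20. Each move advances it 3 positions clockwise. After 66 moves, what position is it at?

66·3 = 198.
198 mod 21 = 9 (since 9·21 = 189).
(4 + 9) mod 21 = 13.

13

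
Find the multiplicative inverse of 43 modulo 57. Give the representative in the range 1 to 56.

43·4 = 172 = 3·57 + 1, so 43⁻¹ ≡ 4 (mod 57).

4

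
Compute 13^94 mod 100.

By repeated squaring mod 100: 13^1≡13, 13^2≡69, 13^4≡61, 13^8≡21, 13^16≡41, 13^32≡81, 13^64≡61.
94 = 2 + 4 + 8 + 16 + 64, so 13^94 ≡ 69·61·21·41·61 ≡ 89 (mod 100).

89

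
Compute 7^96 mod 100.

Successive squares of 7 mod 100: 7^1≡7, 7^2≡49, 7^4≡1, 7^8≡1, 7^16≡1, 7^32≡1, 7^64≡1.
Since 96 = 32 + 64 in binary, 7^96 ≡ 1·1 ≡ 1 (mod 100).

1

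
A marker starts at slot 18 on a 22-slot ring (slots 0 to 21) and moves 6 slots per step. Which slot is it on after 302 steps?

302·6 = 1812.
1812 mod 22 = 8 (since 82·22 = 1804).
(18 + 8) mod 22 = 4.

4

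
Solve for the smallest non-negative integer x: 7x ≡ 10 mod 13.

7⁻¹ ≡ 2 (mod 13) because 7·2 = 14 = 1·13 + 1.
Multiplying both sides by 2: x ≡ 2·10 = 20 ≡ 7 (mod 13).
Check: 7·7 = 49 = 3·13 + 10.

7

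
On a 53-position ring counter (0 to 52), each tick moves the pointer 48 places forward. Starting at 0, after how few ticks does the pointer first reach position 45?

44

The inverse of 48 mod 53 is 21 (since 48·21 = 1008 ≡ 1).
Multiplying both sides by 21: x ≡ 21·45 = 945 ≡ 44 (mod 53).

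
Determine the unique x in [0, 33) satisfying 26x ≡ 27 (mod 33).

26⁻¹ ≡ 14 (mod 33) because 26·14 = 364 = 11·33 + 1.
So x ≡ 14·27 = 378 ≡ 15 (mod 33).
Check: 26·15 = 390 = 11·33 + 27.

15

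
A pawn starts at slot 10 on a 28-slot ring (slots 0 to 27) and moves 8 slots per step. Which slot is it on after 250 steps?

22

250·8 = 2000.
2000 − 71·28 = 12, so 2000 ≡ 12 (mod 28).
(10 + 12) mod 28 = 22.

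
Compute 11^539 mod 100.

By repeated squaring mod 100: 11^1≡11, 11^2≡21, 11^4≡41, 11^8≡81, 11^16≡61, 11^32≡21, 11^64≡41, 11^128≡81, 11^256≡61, 11^512≡21.
539 = 1 + 2 + 8 + 16 + 512, so 11^539 ≡ 11·21·81·61·21 ≡ 91 (mod 100).

91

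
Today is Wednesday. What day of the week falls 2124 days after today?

Saturday

2124 − 303·7 = 3, so 2124 ≡ 3 (mod 7).
Wednesday + 3 days → Saturday.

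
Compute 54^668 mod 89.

Square-and-reduce mod 89: 54^1≡54, 54^2≡68, 54^4≡85, 54^8≡16, 54^16≡78, 54^32≡32, 54^64≡45, 54^128≡67, 54^256≡39, 54^512≡8.
Since 668 = 4 + 8 + 16 + 128 + 512 in binary, 54^668 ≡ 85·16·78·67·8 ≡ 73 (mod 89).

73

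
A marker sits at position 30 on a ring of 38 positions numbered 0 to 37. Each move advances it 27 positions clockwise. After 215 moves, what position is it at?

21

215·27 = 5805.
5805 mod 38 = 29 (since 152·38 = 5776).
(30 + 29) mod 38 = 21.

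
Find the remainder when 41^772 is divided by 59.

28

Square-and-reduce mod 59: 41^1≡41, 41^2≡29, 41^4≡15, 41^8≡48, 41^16≡3, 41^32≡9, 41^64≡22, 41^128≡12, 41^256≡26, 41^512≡27.
Since 772 = 4 + 256 + 512 in binary, 41^772 ≡ 15·26·27 ≡ 28 (mod 59).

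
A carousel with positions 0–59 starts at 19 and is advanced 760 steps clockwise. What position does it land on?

Dividing 760 by 60 gives quotient 12 and remainder 40.
(19 + 40) mod 60 = 59.

59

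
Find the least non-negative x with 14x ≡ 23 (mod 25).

7

The inverse of 14 mod 25 is 9 (since 14·9 = 126 ≡ 1).
Multiplying both sides by 9: x ≡ 9·23 = 207 ≡ 7 (mod 25).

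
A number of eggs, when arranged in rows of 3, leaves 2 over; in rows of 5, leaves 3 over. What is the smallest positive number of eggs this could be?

x ≡ 2 (mod 3) gives x ∈ {2, 5, 8}.
The first of these with x mod 5 = 3 is 8.

8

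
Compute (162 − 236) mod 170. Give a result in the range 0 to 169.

Dividing 236 by 170 gives quotient 1 and remainder 66.
(162 − 66) mod 170 = 96.

96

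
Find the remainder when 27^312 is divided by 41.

1

By repeated squaring mod 41: 27^1≡27, 27^2≡32, 27^4≡40, 27^8≡1, 27^16≡1, 27^32≡1, 27^64≡1, 27^128≡1, 27^256≡1.
312 = 8 + 16 + 32 + 256, so 27^312 ≡ 1·1·1·1 ≡ 1 (mod 41).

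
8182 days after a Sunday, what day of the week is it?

8182 − 1168·7 = 6, so 8182 ≡ 6 (mod 7).
Sunday + 6 days → Saturday.

Saturday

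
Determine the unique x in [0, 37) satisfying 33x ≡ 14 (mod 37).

15

33⁻¹ ≡ 9 (mod 37) because 33·9 = 297 = 8·37 + 1.
So x ≡ 9·14 = 126 ≡ 15 (mod 37).
Check: 33·15 = 495 = 13·37 + 14.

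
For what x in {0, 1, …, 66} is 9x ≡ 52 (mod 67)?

43

9⁻¹ ≡ 15 (mod 67) because 9·15 = 135 = 2·67 + 1.
Multiplying both sides by 15: x ≡ 15·52 = 780 ≡ 43 (mod 67).
Check: 9·43 = 387 = 5·67 + 52.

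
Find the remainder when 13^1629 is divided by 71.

69

Successive squares of 13 mod 71: 13^1≡13, 13^2≡27, 13^4≡19, 13^8≡6, 13^16≡36, 13^32≡18, 13^64≡40, 13^128≡38, 13^256≡24, 13^512≡8, 13^1024≡64.
1629 = 1 + 4 + 8 + 16 + 64 + 512 + 1024, so 13^1629 ≡ 13·19·6·36·40·8·64 ≡ 69 (mod 71).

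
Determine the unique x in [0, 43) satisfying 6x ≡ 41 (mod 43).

The inverse of 6 mod 43 is 36 (since 6·36 = 216 ≡ 1).
So x ≡ 36·41 = 1476 ≡ 14 (mod 43).

14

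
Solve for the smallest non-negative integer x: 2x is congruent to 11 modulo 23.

17

The inverse of 2 mod 23 is 12 (since 2·12 = 24 ≡ 1).
Multiplying both sides by 12: x ≡ 12·11 = 132 ≡ 17 (mod 23).
Check: 2·17 = 34 = 1·23 + 11.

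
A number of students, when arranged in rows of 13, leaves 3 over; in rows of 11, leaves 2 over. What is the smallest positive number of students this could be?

68

Since 11·6 ≡ 1 (mod 13), take x = 2 + 11·((3−2)·6 mod 13) = 2 + 11·6 = 68.
Check: 68 mod 13 = 3, 68 mod 11 = 2.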